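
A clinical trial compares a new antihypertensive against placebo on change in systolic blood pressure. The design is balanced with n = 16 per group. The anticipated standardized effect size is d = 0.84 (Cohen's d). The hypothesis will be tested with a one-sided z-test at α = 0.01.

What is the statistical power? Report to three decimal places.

Noncentrality parameter: δ = d·√(n/2) = 0.84 × √(16/2) = 2.3759
Critical value for a one-sided test at α = 0.01: z_α = 2.326.
Power = P(Z > 2.326 − δ) = Φ(0.050) = 0.5198.

Power ≈ 0.520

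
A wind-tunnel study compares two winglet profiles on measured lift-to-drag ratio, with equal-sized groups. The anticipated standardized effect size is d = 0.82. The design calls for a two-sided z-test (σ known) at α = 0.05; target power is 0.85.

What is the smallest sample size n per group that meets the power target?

For power 0.85 need Φ(δ − z_{0.025}) = 0.85, so δ = z_{0.025} + z_{0.15} = 1.960 + 1.036 = 2.996.
(For δ > 0 the lower-tail rejection region contributes negligibly to power, so the one-term inversion is standard.)
δ = d·√(n/2) ⇒ n = 2(δ/d)² = 2 × (2.996 / 0.82)² = 26.71.
Rounding up, n = 27 per group.

n = 27 per group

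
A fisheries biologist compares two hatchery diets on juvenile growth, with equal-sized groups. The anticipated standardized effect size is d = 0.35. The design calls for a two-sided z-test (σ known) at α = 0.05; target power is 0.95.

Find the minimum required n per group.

For power 0.95 need Φ(δ − z_{0.025}) = 0.95, so δ = z_{0.025} + z_{0.05} = 1.960 + 1.645 = 3.605.
(For δ > 0 the lower-tail rejection region contributes negligibly to power, so the one-term inversion is standard.)
δ = d·√(n/2) ⇒ n = 2(δ/d)² = 2 × (3.605 / 0.35)² = 212.16.
Round up to the next whole unit.

n = 213 per group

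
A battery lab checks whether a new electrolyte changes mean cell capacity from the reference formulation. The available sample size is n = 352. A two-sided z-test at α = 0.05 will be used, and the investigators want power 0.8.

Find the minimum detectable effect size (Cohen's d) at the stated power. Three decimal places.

d ≈ 0.149

Required noncentrality: δ = z_{0.025} + z_{0.20} = 1.960 + 0.842 = 2.802.
(The second rejection-region term Φ(−δ − z_{α/2}) is negligible and dropped.)
δ = d·√n ⇒ d = δ/√n = 2.802/√352 = 0.1493.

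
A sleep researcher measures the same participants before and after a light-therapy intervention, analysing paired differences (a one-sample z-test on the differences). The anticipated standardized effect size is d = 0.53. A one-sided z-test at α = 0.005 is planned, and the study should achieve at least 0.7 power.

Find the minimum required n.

For power 0.7 need Φ(δ − z_{0.005}) = 0.7, so δ = z_{0.005} + z_{0.30} = 2.576 + 0.524 = 3.100.
δ = d·√n ⇒ n = (δ/d)² = (3.100 / 0.53)² = 34.22.
Round up to the next whole unit.

n = 35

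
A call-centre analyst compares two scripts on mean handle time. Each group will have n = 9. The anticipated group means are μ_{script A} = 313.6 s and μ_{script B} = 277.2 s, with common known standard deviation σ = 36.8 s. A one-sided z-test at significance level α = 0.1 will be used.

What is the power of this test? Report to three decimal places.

Standardized effect: d = |μ_{script A} − μ_{script B}| / σ = |313.6 − 277.2| / 36.8 = 0.9891
Noncentrality parameter: δ = d·√(n/2) = 0.9891 × √(9/2) = 2.0983
Critical value for a one-sided test at α = 0.1: z_α = 1.282.
Power = Φ(δ − 1.282) = Φ(0.817) = 0.7930.

Power ≈ 0.793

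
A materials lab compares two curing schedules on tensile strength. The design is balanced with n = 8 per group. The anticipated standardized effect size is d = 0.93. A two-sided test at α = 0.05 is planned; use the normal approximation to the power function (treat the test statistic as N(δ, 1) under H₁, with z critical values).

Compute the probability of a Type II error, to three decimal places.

Noncentrality parameter: δ = d·√(n/2) = 0.93 × √(8/2) = 1.8600
Critical value for a two-sided test at α = 0.05: z_{α/2} = 1.960.
Power = Φ(δ − 1.960) + Φ(−δ − 1.960) = Φ(-0.100) + Φ(-3.820) = 0.4602 + 0.0001 = 0.4603.
Type II error: β = 1 − power = 1 − 0.4603 = 0.5397.

β ≈ 0.540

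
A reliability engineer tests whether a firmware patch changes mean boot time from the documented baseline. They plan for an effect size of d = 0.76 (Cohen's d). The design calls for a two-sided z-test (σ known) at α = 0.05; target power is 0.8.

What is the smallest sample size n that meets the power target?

Set Φ(δ − 1.960) = 0.8; then δ − 1.960 = Φ⁻¹(0.8) = 0.842, giving δ = 2.802.
(The Φ(−δ − z_{α/2}) term is vanishingly small for δ > 0 and is dropped in the standard sample-size formula.)
δ = d·√n ⇒ n = (δ/d)² = (2.802 / 0.76)² = 13.59.
Round up to the next whole unit.

n = 14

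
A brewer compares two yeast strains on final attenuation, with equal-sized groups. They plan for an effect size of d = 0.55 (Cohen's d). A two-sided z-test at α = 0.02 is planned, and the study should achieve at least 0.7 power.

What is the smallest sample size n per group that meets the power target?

n = 54 per group

Set Φ(δ − 2.326) = 0.7; then δ − 2.326 = Φ⁻¹(0.7) = 0.524, giving δ = 2.851.
(For δ > 0 the lower-tail rejection region contributes negligibly to power, so the one-term inversion is standard.)
δ = d·√(n/2) ⇒ n = 2(δ/d)² = 2 × (2.851 / 0.55)² = 53.73.
Rounding up, n = 54 per group.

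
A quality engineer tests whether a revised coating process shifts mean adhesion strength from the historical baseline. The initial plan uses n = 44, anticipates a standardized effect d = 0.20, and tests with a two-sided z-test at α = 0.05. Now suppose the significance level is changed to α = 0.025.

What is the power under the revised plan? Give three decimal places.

δ = d·√n = 0.20 × √44 = 1.3266 (unchanged). New critical value: z_{0.0125} = 2.241.
Revised power = Φ(δ − 2.241) + Φ(−δ − 2.241) = Φ(-0.915) + Φ(-3.568) = 0.1802 + 0.0002 = 0.1803.

Power ≈ 0.180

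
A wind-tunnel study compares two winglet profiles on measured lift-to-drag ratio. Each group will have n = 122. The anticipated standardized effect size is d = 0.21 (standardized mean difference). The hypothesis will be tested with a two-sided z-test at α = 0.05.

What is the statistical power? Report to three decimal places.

Noncentrality parameter: δ = d·√(n/2) = 0.21 × √(122/2) = 1.6402
Two-sided α = 0.05 → critical value z_{0.025} = 1.960.
Power = Φ(δ − 1.960) + Φ(−δ − 1.960) = Φ(-0.320) + Φ(-3.600) = 0.3746 + 0.0002 = 0.3747.

Power ≈ 0.375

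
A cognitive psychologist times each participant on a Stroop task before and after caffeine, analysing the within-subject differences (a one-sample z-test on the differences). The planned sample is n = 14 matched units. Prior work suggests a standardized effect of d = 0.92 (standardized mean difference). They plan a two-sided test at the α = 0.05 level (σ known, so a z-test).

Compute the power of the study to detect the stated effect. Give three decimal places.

Power ≈ 0.931

Noncentrality parameter: δ = d·√n = 0.92 × √14 = 3.4423
Critical value for a two-sided test at α = 0.05: z_{α/2} = 1.960.
Power = Φ(δ − 1.960) + Φ(−δ − 1.960) = Φ(1.482) + Φ(-5.402) = 0.9309 + 0.0000 = 0.9309.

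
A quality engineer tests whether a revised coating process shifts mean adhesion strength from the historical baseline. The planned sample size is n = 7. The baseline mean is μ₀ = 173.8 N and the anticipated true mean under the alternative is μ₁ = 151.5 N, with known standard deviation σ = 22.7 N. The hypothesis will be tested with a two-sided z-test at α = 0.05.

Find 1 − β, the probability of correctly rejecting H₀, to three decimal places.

Standardized effect: d = |μ₁ − μ₀| / σ = |151.5 − 173.8| / 22.7 = 0.9824
Noncentrality parameter: δ = d·√n = 0.9824 × √7 = 2.5991
Critical value for a two-sided test at α = 0.05: z_{α/2} = 1.960.
Power = Φ(δ − 1.960) + Φ(−δ − 1.960) = Φ(0.639) + Φ(-4.559) = 0.7386 + 0.0000 = 0.7386.

Power ≈ 0.739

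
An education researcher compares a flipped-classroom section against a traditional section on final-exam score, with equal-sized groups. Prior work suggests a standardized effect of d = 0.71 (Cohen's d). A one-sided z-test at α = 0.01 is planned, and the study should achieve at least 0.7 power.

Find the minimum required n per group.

n = 33 per group

For power 0.7 need Φ(δ − z_{0.01}) = 0.7, so δ = z_{0.01} + z_{0.30} = 2.326 + 0.524 = 2.851.
δ = d·√(n/2) ⇒ n = 2(δ/d)² = 2 × (2.851 / 0.71)² = 32.24.
Rounding up, n = 33 per group.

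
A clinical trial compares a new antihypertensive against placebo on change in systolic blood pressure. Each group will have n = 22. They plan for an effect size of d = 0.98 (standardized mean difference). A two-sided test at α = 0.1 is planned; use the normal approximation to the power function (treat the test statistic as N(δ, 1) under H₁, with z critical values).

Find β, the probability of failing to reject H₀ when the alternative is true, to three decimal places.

Noncentrality parameter: δ = d·√(n/2) = 0.98 × √(22/2) = 3.2503
Two-sided α = 0.1 → critical value z_{0.05} = 1.645.
Power = Φ(δ − 1.645) + Φ(−δ − 1.645) = Φ(1.605) + Φ(-4.895) = 0.9458 + 0.0000 = 0.9458.
Type II error: β = 1 − power = 1 − 0.9458 = 0.0542.

β ≈ 0.054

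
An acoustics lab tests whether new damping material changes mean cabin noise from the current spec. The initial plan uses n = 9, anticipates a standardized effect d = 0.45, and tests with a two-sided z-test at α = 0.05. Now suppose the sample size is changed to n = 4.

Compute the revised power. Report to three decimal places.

With n = 4: δ = d·√n = 0.45 × √4 = 0.9000. Critical value z_{0.025} = 1.960.
Revised power = Φ(δ − 1.960) + Φ(−δ − 1.960) = Φ(-1.060) + Φ(-2.860) = 0.1446 + 0.0021 = 0.1467.

Power ≈ 0.147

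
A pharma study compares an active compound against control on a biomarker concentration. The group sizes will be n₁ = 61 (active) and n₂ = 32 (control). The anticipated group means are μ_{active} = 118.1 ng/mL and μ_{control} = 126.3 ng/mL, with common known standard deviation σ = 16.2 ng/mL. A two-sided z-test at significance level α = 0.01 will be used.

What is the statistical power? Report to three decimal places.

Standardized effect: d = |μ_{active} − μ_{control}| / σ = |118.1 − 126.3| / 16.2 = 0.5062
Noncentrality parameter: δ = d / √(1/n₁ + 1/n₂) = 0.5062 / √(1/61 + 1/32) = 2.3190
Two-sided α = 0.01 → critical value z_{0.005} = 2.576.
Power = Φ(δ − 2.576) + Φ(−δ − 2.576) = Φ(-0.257) + Φ(-4.895) = 0.3986 + 0.0000 = 0.3986.

Power ≈ 0.399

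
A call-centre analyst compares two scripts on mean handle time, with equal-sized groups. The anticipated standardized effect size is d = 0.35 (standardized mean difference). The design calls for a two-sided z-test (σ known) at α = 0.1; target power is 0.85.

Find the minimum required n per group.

n = 118 per group

For power 0.85 need Φ(δ − z_{0.05}) = 0.85, so δ = z_{0.05} + z_{0.15} = 1.645 + 1.036 = 2.681.
(Ignoring the negligible lower-tail rejection probability gives the usual closed-form inversion.)
δ = d·√(n/2) ⇒ n = 2(δ/d)² = 2 × (2.681 / 0.35)² = 117.38.
Round up to the next whole unit.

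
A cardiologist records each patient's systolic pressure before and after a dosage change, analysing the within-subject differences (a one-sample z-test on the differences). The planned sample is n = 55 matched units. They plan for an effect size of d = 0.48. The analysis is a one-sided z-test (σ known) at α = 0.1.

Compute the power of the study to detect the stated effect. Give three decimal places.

Power ≈ 0.989

Noncentrality parameter: δ = d·√n = 0.48 × √55 = 3.5598
Critical value for a one-sided test at α = 0.1: z_α = 1.282.
Power = Φ(δ − 1.282) = Φ(2.278) = 0.9886.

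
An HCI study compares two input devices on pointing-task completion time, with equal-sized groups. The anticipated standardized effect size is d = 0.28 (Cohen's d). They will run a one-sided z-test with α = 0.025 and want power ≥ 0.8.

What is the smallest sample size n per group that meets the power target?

Set Φ(δ − 1.960) = 0.8; then δ − 1.960 = Φ⁻¹(0.8) = 0.842, giving δ = 2.802.
δ = d·√(n/2) ⇒ n = 2(δ/d)² = 2 × (2.802 / 0.28)² = 200.23.
Round up to the next whole unit.

n = 201 per group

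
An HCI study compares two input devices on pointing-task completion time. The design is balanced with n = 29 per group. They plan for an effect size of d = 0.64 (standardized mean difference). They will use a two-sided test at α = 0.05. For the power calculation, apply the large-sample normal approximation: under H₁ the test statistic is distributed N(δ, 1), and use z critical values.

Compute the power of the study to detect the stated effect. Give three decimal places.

Noncentrality parameter: δ = d·√(n/2) = 0.64 × √(29/2) = 2.4370
Critical value for a two-sided test at α = 0.05: z_{α/2} = 1.960.
Power = Φ(δ − 1.960) + Φ(−δ − 1.960) = Φ(0.477) + Φ(-4.397) = 0.6833 + 0.0000 = 0.6834.

Power ≈ 0.683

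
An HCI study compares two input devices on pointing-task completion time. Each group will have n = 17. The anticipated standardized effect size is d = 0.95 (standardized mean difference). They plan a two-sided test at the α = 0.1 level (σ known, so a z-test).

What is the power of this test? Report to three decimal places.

Noncentrality parameter: λ = d·√(n/2) = 0.95 × √(17/2) = 2.7697
Critical value for a two-sided test at α = 0.1: z_{α/2} = 1.645.
Power = Φ(λ − 1.645) + Φ(−λ − 1.645) = Φ(1.125) + Φ(-4.415) = 0.8697 + 0.0000 = 0.8697.

Power ≈ 0.870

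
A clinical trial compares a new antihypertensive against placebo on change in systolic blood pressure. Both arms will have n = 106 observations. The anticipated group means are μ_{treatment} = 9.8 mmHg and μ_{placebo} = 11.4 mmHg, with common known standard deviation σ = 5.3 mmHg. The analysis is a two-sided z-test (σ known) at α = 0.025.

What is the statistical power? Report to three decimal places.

Power ≈ 0.483

Standardized effect: d = |μ_{treatment} − μ_{placebo}| / σ = |9.8 − 11.4| / 5.3 = 0.3019
Noncentrality parameter: δ = d·√(n/2) = 0.3019 × √(106/2) = 2.1978
Two-sided α = 0.025 → critical value z_{0.0125} = 2.241.
Power = Φ(δ − 2.241) + Φ(−δ − 2.241) = Φ(-0.044) + Φ(-4.439) = 0.4826 + 0.0000 = 0.4826.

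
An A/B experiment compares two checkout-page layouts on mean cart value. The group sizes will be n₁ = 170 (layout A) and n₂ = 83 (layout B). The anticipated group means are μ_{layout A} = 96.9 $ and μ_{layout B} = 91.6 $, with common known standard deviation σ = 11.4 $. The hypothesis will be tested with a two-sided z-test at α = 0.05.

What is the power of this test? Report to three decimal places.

Power ≈ 0.935

Standardized effect: d = |μ_{layout A} − μ_{layout B}| / σ = |96.9 − 91.6| / 11.4 = 0.4649
Noncentrality parameter: δ = d / √(1/n₁ + 1/n₂) = 0.4649 / √(1/170 + 1/83) = 3.4720
Critical value for a two-sided test at α = 0.05: z_{α/2} = 1.960.
Power = Φ(δ − 1.960) + Φ(−δ − 1.960) = Φ(1.512) + Φ(-5.432) = 0.9347 + 0.0000 = 0.9347.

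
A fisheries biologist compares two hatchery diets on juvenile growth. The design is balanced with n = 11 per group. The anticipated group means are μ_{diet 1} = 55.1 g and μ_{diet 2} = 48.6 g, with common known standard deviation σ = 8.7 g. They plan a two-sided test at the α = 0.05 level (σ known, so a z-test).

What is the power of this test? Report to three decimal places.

Standardized effect: d = |μ_{diet 1} − μ_{diet 2}| / σ = |55.1 − 48.6| / 8.7 = 0.7471
Noncentrality parameter: δ = d·√(n/2) = 0.7471 × √(11/2) = 1.7522
Critical value for a two-sided test at α = 0.05: z_{α/2} = 1.960.
Power = Φ(δ − 1.960) + Φ(−δ − 1.960) = Φ(-0.208) + Φ(-3.712) = 0.4177 + 0.0001 = 0.4178.

Power ≈ 0.418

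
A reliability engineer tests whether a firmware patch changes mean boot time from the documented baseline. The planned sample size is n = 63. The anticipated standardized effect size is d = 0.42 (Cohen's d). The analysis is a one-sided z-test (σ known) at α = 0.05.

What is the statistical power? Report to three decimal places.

Power ≈ 0.954

Noncentrality parameter: δ = d·√n = 0.42 × √63 = 3.3336
Critical value for a one-sided test at α = 0.05: z_α = 1.645.
Power = P(Z > 1.645 − δ) = Φ(1.689) = 0.9544.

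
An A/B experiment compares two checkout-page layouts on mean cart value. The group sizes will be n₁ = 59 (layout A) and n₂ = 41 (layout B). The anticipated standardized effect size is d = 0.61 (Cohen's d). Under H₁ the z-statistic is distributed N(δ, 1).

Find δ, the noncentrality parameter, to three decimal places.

The noncentrality parameter scales effect size by the design's sample-size factor: δ = d / √(1/n₁ + 1/n₂) = 0.61 / √(1/59 + 1/41) = 3.0002

δ ≈ 3.000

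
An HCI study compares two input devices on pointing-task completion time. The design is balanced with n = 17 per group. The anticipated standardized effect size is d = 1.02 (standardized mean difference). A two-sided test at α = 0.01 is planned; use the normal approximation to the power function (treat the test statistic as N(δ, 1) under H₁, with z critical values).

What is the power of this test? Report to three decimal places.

Power ≈ 0.655

Noncentrality parameter: δ = d·√(n/2) = 1.02 × √(17/2) = 2.9738
Critical value for a two-sided test at α = 0.01: z_{α/2} = 2.576.
Power = Φ(δ − 2.576) + Φ(−δ − 2.576) = Φ(0.398) + Φ(-5.550) = 0.6547 + 0.0000 = 0.6547.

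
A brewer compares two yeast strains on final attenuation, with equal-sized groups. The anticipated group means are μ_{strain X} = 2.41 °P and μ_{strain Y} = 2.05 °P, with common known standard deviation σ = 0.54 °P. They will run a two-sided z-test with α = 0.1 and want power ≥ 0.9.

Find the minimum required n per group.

n = 39 per group

Standardized effect: d = |μ_{strain X} − μ_{strain Y}| / σ = |2.41 − 2.05| / 0.54 = 0.6667
For power 0.9 need Φ(δ − z_{0.05}) = 0.9, so δ = z_{0.05} + z_{0.10} = 1.645 + 1.282 = 2.926.
(Ignoring the negligible lower-tail rejection probability gives the usual closed-form inversion.)
δ = d·√(n/2) ⇒ n = 2(δ/d)² = 2 × (2.926 / 0.6667)² = 38.54.
Round up to the next whole unit.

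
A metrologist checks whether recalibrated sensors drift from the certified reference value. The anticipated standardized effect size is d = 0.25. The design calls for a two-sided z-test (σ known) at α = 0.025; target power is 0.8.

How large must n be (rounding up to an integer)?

n = 153

Set Φ(δ − 2.241) = 0.8; then δ − 2.241 = Φ⁻¹(0.8) = 0.842, giving δ = 3.083.
(Ignoring the negligible lower-tail rejection probability gives the usual closed-form inversion.)
δ = d·√n ⇒ n = (δ/d)² = (3.083 / 0.25)² = 152.08.
Round up to the next whole unit.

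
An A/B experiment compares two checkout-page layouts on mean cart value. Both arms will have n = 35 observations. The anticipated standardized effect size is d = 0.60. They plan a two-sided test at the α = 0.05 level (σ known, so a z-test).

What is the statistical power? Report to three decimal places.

Power ≈ 0.709

Noncentrality parameter: δ = d·√(n/2) = 0.60 × √(35/2) = 2.5100
Two-sided α = 0.05 → critical value z_{0.025} = 1.960.
Power = Φ(δ − 1.960) + Φ(−δ − 1.960) = Φ(0.550) + Φ(-4.470) = 0.7088 + 0.0000 = 0.7088.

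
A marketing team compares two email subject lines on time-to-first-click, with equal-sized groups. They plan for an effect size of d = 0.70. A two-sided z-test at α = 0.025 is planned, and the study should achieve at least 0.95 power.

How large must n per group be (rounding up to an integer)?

n = 62 per group

Set Φ(δ − 2.241) = 0.95; then δ − 2.241 = Φ⁻¹(0.95) = 1.645, giving δ = 3.886.
(The Φ(−δ − z_{α/2}) term is vanishingly small for δ > 0 and is dropped in the standard sample-size formula.)
δ = d·√(n/2) ⇒ n = 2(δ/d)² = 2 × (3.886 / 0.70)² = 61.64.
Rounding up, n = 62 per group.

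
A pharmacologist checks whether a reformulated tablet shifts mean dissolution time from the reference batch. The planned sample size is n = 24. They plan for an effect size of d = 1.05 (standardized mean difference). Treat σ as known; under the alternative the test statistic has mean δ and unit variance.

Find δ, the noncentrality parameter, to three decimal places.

δ = d·√n = 1.05 × √24 = 5.1439

δ ≈ 5.144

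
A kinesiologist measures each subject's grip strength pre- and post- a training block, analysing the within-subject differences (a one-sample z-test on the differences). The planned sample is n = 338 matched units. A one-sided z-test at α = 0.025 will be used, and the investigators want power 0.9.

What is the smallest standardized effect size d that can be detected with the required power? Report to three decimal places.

d ≈ 0.176

Required noncentrality: δ = z_{0.025} + z_{0.10} = 1.960 + 1.282 = 3.242.
δ = d·√n ⇒ d = δ/√n = 3.242/√338 = 0.1763.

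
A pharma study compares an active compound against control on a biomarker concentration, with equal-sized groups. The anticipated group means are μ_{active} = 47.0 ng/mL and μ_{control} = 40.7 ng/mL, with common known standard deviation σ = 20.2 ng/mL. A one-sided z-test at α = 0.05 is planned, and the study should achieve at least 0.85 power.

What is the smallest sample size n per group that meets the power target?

Standardized effect: d = |μ_{active} − μ_{control}| / σ = |47.0 − 40.7| / 20.2 = 0.3119
For power 0.85 need Φ(δ − z_{0.05}) = 0.85, so δ = z_{0.05} + z_{0.15} = 1.645 + 1.036 = 2.681.
δ = d·√(n/2) ⇒ n = 2(δ/d)² = 2 × (2.681 / 0.3119)² = 147.82.
Round up to the next whole unit.

n = 148 per group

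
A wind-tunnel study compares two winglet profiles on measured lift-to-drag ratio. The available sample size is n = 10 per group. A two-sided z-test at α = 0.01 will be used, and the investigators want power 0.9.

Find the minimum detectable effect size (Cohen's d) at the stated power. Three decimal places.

d ≈ 1.725

Need Φ(δ − 2.576) = 0.9, so δ = 2.576 + 1.282 = 3.857.
(Lower-tail contribution to power is negligible for δ > 0.)
δ = d·√(n/2) ⇒ d = δ/√(n/2) = 3.857/√(10/2) = 1.7251.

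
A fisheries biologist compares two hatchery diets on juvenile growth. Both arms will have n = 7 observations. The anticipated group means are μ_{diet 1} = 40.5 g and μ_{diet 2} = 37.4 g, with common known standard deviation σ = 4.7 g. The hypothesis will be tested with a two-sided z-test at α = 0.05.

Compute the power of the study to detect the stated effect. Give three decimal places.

Power ≈ 0.235

Standardized effect: d = |μ_{diet 1} − μ_{diet 2}| / σ = |40.5 − 37.4| / 4.7 = 0.6596
Noncentrality parameter: δ = d·√(n/2) = 0.6596 × √(7/2) = 1.2340
Two-sided α = 0.05 → critical value z_{0.025} = 1.960.
Power = Φ(δ − 1.960) + Φ(−δ − 1.960) = Φ(-0.726) + Φ(-3.194) = 0.2339 + 0.0007 = 0.2346.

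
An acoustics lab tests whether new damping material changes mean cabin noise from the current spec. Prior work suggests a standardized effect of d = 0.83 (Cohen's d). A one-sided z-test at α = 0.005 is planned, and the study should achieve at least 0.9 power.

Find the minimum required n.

n = 22

For power 0.9 need Φ(δ − z_{0.005}) = 0.9, so δ = z_{0.005} + z_{0.10} = 2.576 + 1.282 = 3.857.
δ = d·√n ⇒ n = (δ/d)² = (3.857 / 0.83)² = 21.60.
Rounding up, n = 22.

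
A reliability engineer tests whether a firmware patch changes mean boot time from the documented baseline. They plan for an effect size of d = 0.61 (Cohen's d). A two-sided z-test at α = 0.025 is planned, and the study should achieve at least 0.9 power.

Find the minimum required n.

n = 34

Set Φ(δ − 2.241) = 0.9; then δ − 2.241 = Φ⁻¹(0.9) = 1.282, giving δ = 3.523.
(Ignoring the negligible lower-tail rejection probability gives the usual closed-form inversion.)
δ = d·√n ⇒ n = (δ/d)² = (3.523 / 0.61)² = 33.35.
Rounding up, n = 34.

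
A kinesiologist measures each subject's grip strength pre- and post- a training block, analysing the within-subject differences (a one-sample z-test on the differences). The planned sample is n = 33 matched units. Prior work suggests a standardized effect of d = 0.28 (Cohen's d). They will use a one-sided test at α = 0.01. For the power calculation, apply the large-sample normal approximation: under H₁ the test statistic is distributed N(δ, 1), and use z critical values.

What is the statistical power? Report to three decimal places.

Power ≈ 0.236

Noncentrality parameter: λ = d·√n = 0.28 × √33 = 1.6085
Critical value for a one-sided test at α = 0.01: z_α = 2.326.
Power = Φ(λ − 2.326) = Φ(-0.718) = 0.2364.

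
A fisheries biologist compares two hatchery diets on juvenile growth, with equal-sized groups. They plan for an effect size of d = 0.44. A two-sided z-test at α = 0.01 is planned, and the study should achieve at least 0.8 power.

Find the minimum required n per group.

Set Φ(δ − 2.576) = 0.8; then δ − 2.576 = Φ⁻¹(0.8) = 0.842, giving δ = 3.417.
(The Φ(−δ − z_{α/2}) term is vanishingly small for δ > 0 and is dropped in the standard sample-size formula.)
δ = d·√(n/2) ⇒ n = 2(δ/d)² = 2 × (3.417 / 0.44)² = 120.65.
Rounding up, n = 121 per group.

n = 121 per group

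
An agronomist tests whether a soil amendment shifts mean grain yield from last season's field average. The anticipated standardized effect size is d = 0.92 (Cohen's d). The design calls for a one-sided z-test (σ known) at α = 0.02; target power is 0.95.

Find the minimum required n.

Set Φ(δ − 2.054) = 0.95; then δ − 2.054 = Φ⁻¹(0.95) = 1.645, giving δ = 3.699.
δ = d·√n ⇒ n = (δ/d)² = (3.699 / 0.92)² = 16.16.
Rounding up, n = 17.

n = 17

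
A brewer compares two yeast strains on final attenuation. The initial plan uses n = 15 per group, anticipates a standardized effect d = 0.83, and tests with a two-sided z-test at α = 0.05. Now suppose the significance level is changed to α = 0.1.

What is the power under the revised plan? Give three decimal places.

δ = d·√(n/2) = 0.83 × √(15/2) = 2.2730 (unchanged). New critical value: z_{0.05} = 1.645.
Revised power = Φ(δ − 1.645) + Φ(−δ − 1.645) = Φ(0.628) + Φ(-3.918) = 0.7351 + 0.0000 = 0.7351.

Power ≈ 0.735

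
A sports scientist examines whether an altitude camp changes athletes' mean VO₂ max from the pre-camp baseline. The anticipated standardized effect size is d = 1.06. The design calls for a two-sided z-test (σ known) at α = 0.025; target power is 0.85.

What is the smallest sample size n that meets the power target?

Set Φ(δ − 2.241) = 0.85; then δ − 2.241 = Φ⁻¹(0.85) = 1.036, giving δ = 3.278.
(For δ > 0 the lower-tail rejection region contributes negligibly to power, so the one-term inversion is standard.)
δ = d·√n ⇒ n = (δ/d)² = (3.278 / 1.06)² = 9.56.
Rounding up, n = 10.

n = 10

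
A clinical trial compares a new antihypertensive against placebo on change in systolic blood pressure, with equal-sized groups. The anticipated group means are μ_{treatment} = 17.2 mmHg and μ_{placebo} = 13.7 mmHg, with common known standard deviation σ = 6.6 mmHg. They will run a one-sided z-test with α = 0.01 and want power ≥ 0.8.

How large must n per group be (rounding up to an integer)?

n = 72 per group

Standardized effect: d = |μ_{treatment} − μ_{placebo}| / σ = |17.2 − 13.7| / 6.6 = 0.5303
For power 0.8 need Φ(δ − z_{0.01}) = 0.8, so δ = z_{0.01} + z_{0.20} = 2.326 + 0.842 = 3.168.
δ = d·√(n/2) ⇒ n = 2(δ/d)² = 2 × (3.168 / 0.5303)² = 71.37.
Rounding up, n = 72 per group.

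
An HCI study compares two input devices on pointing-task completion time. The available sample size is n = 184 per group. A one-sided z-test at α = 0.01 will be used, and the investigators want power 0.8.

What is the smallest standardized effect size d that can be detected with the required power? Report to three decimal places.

Required noncentrality: δ = z_{0.01} + z_{0.20} = 2.326 + 0.842 = 3.168.
δ = d·√(n/2) ⇒ d = δ/√(n/2) = 3.168/√(184/2) = 0.3303.

d ≈ 0.330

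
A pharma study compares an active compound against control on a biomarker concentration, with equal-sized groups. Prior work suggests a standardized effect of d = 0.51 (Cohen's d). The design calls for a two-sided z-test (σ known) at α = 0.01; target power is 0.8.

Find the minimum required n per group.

n = 90 per group

Set Φ(δ − 2.576) = 0.8; then δ − 2.576 = Φ⁻¹(0.8) = 0.842, giving δ = 3.417.
(For δ > 0 the lower-tail rejection region contributes negligibly to power, so the one-term inversion is standard.)
δ = d·√(n/2) ⇒ n = 2(δ/d)² = 2 × (3.417 / 0.51)² = 89.80.
Rounding up, n = 90 per group.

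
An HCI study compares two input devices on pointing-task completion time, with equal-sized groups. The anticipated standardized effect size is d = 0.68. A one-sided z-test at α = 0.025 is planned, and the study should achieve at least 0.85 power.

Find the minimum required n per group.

For power 0.85 need Φ(δ − z_{0.025}) = 0.85, so δ = z_{0.025} + z_{0.15} = 1.960 + 1.036 = 2.996.
δ = d·√(n/2) ⇒ n = 2(δ/d)² = 2 × (2.996 / 0.68)² = 38.83.
Round up to the next whole unit.

n = 39 per group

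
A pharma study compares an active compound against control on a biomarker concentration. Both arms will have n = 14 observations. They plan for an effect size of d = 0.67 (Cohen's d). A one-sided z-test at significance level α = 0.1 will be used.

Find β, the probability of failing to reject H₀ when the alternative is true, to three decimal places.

β ≈ 0.312

Noncentrality parameter: δ = d·√(n/2) = 0.67 × √(14/2) = 1.7727
Critical value for a one-sided test at α = 0.1: z_α = 1.282.
Power = Φ(δ − 1.282) = Φ(0.491) = 0.6883.
Type II error: β = 1 − power = 1 − 0.6883 = 0.3117.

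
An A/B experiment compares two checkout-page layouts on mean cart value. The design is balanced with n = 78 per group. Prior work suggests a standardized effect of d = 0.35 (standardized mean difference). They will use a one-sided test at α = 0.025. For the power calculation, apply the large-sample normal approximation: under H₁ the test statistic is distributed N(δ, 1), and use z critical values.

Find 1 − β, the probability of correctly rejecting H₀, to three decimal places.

Power ≈ 0.589

Noncentrality parameter: δ = d·√(n/2) = 0.35 × √(78/2) = 2.1857
Critical value for a one-sided test at α = 0.025: z_α = 1.960.
Power = P(Z > 1.960 − δ) = Φ(0.226) = 0.5893.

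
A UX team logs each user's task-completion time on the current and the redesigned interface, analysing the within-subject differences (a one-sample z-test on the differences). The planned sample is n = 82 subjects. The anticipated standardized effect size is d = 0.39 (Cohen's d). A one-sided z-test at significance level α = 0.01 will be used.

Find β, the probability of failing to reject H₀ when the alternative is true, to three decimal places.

β ≈ 0.114

Noncentrality parameter: δ = d·√n = 0.39 × √82 = 3.5316
One-sided α = 0.01 → critical value z_{0.01} = 2.326.
Power = Φ(δ − 2.326) = Φ(1.205) = 0.8859.
Type II error: β = 1 − power = 1 − 0.8859 = 0.1141.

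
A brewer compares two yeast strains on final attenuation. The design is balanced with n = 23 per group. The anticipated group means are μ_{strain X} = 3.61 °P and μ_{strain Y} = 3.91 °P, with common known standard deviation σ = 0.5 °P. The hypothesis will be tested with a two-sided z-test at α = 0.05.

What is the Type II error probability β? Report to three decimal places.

Standardized effect: d = |μ_{strain X} − μ_{strain Y}| / σ = |3.61 − 3.91| / 0.5 = 0.6000
Noncentrality parameter: δ = d·√(n/2) = 0.6000 × √(23/2) = 2.0347
Two-sided α = 0.05 → critical value z_{0.025} = 1.960.
Power = Φ(δ − 1.960) + Φ(−δ − 1.960) = Φ(0.075) + Φ(-3.995) = 0.5298 + 0.0000 = 0.5298.
Type II error: β = 1 − power = 1 − 0.5298 = 0.4702.

β ≈ 0.470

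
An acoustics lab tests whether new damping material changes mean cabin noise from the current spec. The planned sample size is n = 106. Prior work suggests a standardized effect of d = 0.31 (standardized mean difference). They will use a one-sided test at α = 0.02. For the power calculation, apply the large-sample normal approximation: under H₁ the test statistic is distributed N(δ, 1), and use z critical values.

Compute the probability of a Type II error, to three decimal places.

Noncentrality parameter: δ = d·√n = 0.31 × √106 = 3.1916
Critical value for a one-sided test at α = 0.02: z_α = 2.054.
Power = Φ(δ − 2.054) = Φ(1.138) = 0.8724.
Type II error: β = 1 − power = 1 − 0.8724 = 0.1276.

β ≈ 0.128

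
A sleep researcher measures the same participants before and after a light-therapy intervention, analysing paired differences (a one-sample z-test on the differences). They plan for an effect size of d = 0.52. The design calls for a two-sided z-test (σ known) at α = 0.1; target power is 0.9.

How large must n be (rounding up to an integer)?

For power 0.9 need Φ(δ − z_{0.05}) = 0.9, so δ = z_{0.05} + z_{0.10} = 1.645 + 1.282 = 2.926.
(Ignoring the negligible lower-tail rejection probability gives the usual closed-form inversion.)
δ = d·√n ⇒ n = (δ/d)² = (2.926 / 0.52)² = 31.67.
Round up to the next whole unit.

n = 32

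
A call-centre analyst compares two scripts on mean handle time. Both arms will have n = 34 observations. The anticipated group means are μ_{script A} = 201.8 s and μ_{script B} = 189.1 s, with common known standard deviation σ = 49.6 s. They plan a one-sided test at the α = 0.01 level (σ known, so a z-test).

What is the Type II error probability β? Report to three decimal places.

Standardized effect: d = |μ_{script A} − μ_{script B}| / σ = |201.8 − 189.1| / 49.6 = 0.2560
Noncentrality parameter: δ = d·√(n/2) = 0.2560 × √(34/2) = 1.0557
Critical value for a one-sided test at α = 0.01: z_α = 2.326.
Power = P(Z > 2.326 − δ) = Φ(-1.271) = 0.1019.
Type II error: β = 1 − power = 1 − 0.1019 = 0.8981.

β ≈ 0.898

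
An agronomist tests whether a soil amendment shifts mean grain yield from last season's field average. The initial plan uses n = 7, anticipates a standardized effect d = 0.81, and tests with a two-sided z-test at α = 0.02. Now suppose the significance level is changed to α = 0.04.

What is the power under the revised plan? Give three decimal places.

Power ≈ 0.536

δ = d·√n = 0.81 × √7 = 2.1431 (unchanged). New critical value: z_{0.02} = 2.054.
Revised power = Φ(δ − 2.054) + Φ(−δ − 2.054) = Φ(0.089) + Φ(-4.197) = 0.5356 + 0.0000 = 0.5356.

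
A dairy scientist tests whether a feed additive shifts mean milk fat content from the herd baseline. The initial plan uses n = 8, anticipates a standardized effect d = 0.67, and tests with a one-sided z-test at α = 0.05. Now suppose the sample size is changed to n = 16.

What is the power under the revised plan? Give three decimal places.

Power ≈ 0.850

With n = 16: δ = d·√n = 0.67 × √16 = 2.6800. Critical value z_{0.05} = 1.645.
Revised power = P(Z > 1.645 − δ) = Φ(1.035) = 0.8497.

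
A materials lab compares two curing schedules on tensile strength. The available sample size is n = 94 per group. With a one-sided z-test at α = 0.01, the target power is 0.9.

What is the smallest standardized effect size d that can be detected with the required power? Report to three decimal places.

Required noncentrality: δ = z_{0.01} + z_{0.10} = 2.326 + 1.282 = 3.608.
δ = d·√(n/2) ⇒ d = δ/√(n/2) = 3.608/√(94/2) = 0.5263.

d ≈ 0.526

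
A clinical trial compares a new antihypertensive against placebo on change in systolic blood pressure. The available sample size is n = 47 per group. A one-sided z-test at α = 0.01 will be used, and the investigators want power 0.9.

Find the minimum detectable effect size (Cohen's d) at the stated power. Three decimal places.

Required noncentrality: δ = z_{0.01} + z_{0.10} = 2.326 + 1.282 = 3.608.
δ = d·√(n/2) ⇒ d = δ/√(n/2) = 3.608/√(47/2) = 0.7443.

d ≈ 0.744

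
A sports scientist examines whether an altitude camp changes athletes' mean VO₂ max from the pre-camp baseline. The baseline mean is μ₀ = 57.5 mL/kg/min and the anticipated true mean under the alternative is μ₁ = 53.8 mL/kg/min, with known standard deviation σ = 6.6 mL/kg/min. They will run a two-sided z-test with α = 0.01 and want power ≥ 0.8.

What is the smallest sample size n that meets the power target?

Standardized effect: d = |μ₁ − μ₀| / σ = |53.8 − 57.5| / 6.6 = 0.5606
Set Φ(δ − 2.576) = 0.8; then δ − 2.576 = Φ⁻¹(0.8) = 0.842, giving δ = 3.417.
(For δ > 0 the lower-tail rejection region contributes negligibly to power, so the one-term inversion is standard.)
δ = d·√n ⇒ n = (δ/d)² = (3.417 / 0.5606)² = 37.16.
Rounding up, n = 38.

n = 38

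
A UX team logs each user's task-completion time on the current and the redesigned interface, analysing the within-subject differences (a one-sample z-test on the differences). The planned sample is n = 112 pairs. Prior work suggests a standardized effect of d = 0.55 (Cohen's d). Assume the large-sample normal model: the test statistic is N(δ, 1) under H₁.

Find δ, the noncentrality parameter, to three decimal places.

δ = d·√n = 0.55 × √112 = 5.8207

δ ≈ 5.821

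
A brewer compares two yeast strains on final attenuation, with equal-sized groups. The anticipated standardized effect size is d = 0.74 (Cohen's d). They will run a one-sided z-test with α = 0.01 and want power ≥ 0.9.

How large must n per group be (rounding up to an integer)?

Set Φ(δ − 2.326) = 0.9; then δ − 2.326 = Φ⁻¹(0.9) = 1.282, giving δ = 3.608.
δ = d·√(n/2) ⇒ n = 2(δ/d)² = 2 × (3.608 / 0.74)² = 47.54.
Rounding up, n = 48 per group.

n = 48 per group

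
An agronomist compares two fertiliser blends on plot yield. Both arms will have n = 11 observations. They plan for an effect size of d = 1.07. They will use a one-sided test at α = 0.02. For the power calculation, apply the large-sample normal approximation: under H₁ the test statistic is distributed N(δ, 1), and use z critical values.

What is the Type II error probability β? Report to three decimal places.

Noncentrality parameter: δ = d·√(n/2) = 1.07 × √(11/2) = 2.5094
Critical value for a one-sided test at α = 0.02: z_α = 2.054.
Power = Φ(δ − 2.054) = Φ(0.456) = 0.6757.
Type II error: β = 1 − power = 1 − 0.6757 = 0.3243.

β ≈ 0.324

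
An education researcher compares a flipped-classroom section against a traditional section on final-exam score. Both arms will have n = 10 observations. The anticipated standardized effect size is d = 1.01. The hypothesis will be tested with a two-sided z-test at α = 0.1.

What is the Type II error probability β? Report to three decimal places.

β ≈ 0.270

Noncentrality parameter: δ = d·√(n/2) = 1.01 × √(10/2) = 2.2584
Critical value for a two-sided test at α = 0.1: z_{α/2} = 1.645.
Power = Φ(δ − 1.645) + Φ(−δ − 1.645) = Φ(0.614) + Φ(-3.903) = 0.7303 + 0.0000 = 0.7303.
Type II error: β = 1 − power = 1 − 0.7303 = 0.2697.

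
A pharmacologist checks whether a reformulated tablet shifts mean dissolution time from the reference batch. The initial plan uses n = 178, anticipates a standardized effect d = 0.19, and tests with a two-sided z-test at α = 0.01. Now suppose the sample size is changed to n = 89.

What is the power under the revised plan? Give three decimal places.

Power ≈ 0.217

With n = 89: δ = d·√n = 0.19 × √89 = 1.7925. Critical value z_{0.005} = 2.576.
Revised power = Φ(δ − 2.576) + Φ(−δ − 2.576) = Φ(-0.783) + Φ(-4.368) = 0.2167 + 0.0000 = 0.2167.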